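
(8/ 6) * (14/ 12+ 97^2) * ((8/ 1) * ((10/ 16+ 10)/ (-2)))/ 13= -4799185/ 117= -41018.68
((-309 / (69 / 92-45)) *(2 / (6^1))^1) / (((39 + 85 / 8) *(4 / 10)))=8240 / 70269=0.12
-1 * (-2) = 2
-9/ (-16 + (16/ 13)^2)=169/ 272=0.62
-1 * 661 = -661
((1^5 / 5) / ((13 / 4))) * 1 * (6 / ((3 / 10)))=16 / 13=1.23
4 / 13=0.31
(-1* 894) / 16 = -447 / 8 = -55.88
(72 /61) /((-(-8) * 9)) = 0.02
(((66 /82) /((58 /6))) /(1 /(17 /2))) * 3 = 5049 /2378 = 2.12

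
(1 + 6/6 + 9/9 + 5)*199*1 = 1592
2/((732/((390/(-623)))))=-0.00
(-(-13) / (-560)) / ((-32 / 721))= 1339 / 2560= 0.52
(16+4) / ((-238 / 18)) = -1.51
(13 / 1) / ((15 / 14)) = 182 / 15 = 12.13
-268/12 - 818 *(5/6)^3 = -53537/108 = -495.71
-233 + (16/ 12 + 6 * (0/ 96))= -695/ 3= -231.67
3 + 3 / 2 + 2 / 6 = 29 / 6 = 4.83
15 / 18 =0.83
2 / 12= 1 / 6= 0.17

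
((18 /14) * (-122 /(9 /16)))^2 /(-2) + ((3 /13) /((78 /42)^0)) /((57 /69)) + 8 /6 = -1411659077 /36309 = -38879.04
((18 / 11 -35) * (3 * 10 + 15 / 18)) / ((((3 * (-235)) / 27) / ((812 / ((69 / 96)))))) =529255104 / 11891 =44508.88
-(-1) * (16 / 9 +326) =2950 / 9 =327.78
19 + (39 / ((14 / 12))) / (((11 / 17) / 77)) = 3997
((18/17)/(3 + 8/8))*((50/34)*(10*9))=10125/289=35.03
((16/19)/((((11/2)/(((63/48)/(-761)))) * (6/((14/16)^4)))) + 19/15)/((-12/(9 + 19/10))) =-1349155922539/1172636467200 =-1.15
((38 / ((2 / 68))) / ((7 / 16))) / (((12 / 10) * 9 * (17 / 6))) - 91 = 347 / 63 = 5.51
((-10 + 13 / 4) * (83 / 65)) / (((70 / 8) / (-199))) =196.03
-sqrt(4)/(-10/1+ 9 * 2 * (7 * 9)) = -1/562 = -0.00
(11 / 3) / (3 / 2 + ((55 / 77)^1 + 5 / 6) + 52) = 77 / 1156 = 0.07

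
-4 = -4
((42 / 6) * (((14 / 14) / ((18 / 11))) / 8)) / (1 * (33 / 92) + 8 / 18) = 253 / 380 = 0.67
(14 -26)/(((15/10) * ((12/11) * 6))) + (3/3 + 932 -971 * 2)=-9092/9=-1010.22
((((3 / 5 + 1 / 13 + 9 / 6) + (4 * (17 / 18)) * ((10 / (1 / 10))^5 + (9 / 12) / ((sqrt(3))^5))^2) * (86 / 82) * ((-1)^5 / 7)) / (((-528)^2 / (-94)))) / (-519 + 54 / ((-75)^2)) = -1722758142857142857152824317875 / 46849036214762496 - 1677587890625000 * sqrt(3) / 8211720089727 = -36772541808039.71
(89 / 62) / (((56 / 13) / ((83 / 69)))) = 96031 / 239568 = 0.40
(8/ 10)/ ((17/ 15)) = 12/ 17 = 0.71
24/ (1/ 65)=1560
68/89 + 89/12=8737/1068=8.18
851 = 851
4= 4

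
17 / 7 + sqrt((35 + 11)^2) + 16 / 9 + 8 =3667 / 63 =58.21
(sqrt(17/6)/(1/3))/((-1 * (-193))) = sqrt(102)/386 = 0.03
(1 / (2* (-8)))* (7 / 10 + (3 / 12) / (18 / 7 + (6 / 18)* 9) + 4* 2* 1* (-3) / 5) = 3163 / 12480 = 0.25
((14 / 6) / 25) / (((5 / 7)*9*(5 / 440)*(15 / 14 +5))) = 60368 / 286875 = 0.21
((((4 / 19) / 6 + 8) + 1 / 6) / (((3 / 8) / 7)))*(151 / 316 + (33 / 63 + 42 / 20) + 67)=434956951 / 40527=10732.52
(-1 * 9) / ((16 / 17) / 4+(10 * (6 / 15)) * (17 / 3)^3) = -4131 / 334192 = -0.01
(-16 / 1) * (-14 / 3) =224 / 3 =74.67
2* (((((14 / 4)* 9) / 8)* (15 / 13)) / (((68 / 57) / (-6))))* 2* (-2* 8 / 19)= 17010 / 221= 76.97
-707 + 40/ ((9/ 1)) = -702.56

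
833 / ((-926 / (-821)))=683893 / 926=738.55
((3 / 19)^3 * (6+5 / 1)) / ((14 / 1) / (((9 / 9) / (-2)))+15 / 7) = -2079 / 1241479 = -0.00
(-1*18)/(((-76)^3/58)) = 261/109744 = 0.00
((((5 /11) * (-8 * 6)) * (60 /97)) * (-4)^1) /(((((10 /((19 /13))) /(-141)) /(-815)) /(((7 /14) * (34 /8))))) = 1926655.06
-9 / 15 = -3 / 5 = -0.60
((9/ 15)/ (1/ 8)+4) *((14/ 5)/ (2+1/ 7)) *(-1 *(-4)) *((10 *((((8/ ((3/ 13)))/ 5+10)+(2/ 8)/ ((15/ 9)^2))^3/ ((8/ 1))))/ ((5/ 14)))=502555903242239/ 632812500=794162.42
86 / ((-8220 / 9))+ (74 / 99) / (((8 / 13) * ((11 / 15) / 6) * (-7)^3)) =-3500656 / 28429555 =-0.12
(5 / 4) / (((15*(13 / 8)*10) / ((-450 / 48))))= -0.05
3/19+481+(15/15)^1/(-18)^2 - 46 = 2678851/6156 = 435.16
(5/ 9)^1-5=-40/ 9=-4.44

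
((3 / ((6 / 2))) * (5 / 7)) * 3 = 15 / 7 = 2.14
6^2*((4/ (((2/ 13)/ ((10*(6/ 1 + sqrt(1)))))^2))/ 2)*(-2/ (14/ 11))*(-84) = 1967565600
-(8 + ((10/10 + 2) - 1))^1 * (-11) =110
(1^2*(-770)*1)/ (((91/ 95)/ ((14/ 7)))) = -1607.69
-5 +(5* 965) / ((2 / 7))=33765 / 2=16882.50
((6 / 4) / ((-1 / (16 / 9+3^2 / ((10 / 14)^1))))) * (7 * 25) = -22645 / 6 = -3774.17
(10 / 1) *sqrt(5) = 10 *sqrt(5) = 22.36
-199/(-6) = 199/6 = 33.17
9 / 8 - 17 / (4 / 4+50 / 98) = -2999 / 296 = -10.13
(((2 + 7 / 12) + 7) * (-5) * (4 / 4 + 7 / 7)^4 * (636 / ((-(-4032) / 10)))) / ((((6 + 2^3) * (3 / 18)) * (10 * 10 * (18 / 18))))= -6095 / 1176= -5.18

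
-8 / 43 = -0.19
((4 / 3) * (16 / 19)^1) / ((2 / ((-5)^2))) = 800 / 57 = 14.04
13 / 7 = 1.86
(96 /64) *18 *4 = 108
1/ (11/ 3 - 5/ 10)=6/ 19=0.32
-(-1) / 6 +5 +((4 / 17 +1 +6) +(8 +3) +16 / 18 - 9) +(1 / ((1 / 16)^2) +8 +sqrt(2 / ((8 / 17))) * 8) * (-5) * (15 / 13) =-5997973 / 3978 - 300 * sqrt(17) / 13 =-1602.93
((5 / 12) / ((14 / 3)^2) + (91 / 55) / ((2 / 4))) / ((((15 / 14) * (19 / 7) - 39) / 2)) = -143513 / 778140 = -0.18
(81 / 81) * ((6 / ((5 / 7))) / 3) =14 / 5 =2.80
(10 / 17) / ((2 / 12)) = 60 / 17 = 3.53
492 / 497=0.99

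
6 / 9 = 2 / 3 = 0.67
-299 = -299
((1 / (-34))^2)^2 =0.00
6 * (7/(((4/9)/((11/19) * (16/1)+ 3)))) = 44037/38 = 1158.87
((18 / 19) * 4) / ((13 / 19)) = 72 / 13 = 5.54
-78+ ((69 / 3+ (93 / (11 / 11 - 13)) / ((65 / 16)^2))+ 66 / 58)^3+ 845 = 25798904876363700219 / 1839391323453125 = 14025.78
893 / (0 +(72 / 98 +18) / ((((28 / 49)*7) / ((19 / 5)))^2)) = 460600 / 8721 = 52.82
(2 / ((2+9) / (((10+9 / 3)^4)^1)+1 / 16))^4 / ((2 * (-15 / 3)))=-348869943195430992478208 / 3409853466752492805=-102312.30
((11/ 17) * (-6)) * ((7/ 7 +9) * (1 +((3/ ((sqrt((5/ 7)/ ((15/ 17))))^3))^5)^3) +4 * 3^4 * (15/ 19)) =-1161949465439916660778516464990879759420 * sqrt(357)/ 339448671314611904643504117121 - 333300/ 323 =-64676609097.42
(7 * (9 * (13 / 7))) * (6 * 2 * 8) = 11232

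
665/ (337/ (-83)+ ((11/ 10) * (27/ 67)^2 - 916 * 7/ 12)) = -7433110650/ 6015956669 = -1.24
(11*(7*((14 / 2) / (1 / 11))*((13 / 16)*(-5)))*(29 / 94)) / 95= -2235233 / 28576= -78.22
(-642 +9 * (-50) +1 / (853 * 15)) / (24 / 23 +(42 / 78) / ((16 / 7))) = -66842712976 / 78292605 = -853.76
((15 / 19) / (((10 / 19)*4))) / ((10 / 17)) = 51 / 80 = 0.64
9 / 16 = 0.56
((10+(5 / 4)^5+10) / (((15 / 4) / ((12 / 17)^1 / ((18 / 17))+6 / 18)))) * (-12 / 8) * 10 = -23605 / 256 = -92.21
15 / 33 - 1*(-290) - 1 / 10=31939 / 110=290.35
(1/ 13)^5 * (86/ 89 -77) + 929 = 929.00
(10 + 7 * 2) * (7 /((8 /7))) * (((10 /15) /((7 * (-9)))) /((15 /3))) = -14 /45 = -0.31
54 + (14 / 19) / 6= 3085 / 57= 54.12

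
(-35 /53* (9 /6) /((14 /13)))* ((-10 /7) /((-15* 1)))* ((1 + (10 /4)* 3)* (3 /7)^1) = -3315 /10388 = -0.32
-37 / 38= -0.97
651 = 651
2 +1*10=12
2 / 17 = 0.12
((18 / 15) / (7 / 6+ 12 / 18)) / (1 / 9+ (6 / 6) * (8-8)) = 5.89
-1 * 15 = -15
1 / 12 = 0.08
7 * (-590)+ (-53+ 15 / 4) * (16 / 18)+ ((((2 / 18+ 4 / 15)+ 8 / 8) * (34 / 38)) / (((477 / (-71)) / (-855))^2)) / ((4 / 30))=3680147699 / 25281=145569.70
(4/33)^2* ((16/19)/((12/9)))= 64/6897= 0.01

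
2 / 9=0.22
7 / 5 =1.40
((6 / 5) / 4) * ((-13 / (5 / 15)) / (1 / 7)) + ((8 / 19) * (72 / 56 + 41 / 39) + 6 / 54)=-12574049 / 155610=-80.80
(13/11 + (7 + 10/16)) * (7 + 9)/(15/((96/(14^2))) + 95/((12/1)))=1488/407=3.66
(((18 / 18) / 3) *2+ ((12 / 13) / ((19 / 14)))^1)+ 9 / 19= 1.82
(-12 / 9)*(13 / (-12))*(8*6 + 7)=715 / 9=79.44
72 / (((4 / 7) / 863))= 108738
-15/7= -2.14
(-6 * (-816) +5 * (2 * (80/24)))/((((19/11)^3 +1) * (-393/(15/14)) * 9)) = -4920707/20277621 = -0.24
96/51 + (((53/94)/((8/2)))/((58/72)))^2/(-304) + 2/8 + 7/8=115489915199/38403800768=3.01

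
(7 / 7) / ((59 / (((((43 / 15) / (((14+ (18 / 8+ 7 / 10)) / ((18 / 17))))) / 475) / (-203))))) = -344 / 10928713075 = -0.00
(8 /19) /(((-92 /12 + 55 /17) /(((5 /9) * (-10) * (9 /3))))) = 3400 /2147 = 1.58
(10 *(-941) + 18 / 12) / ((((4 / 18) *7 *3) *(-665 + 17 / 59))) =3330609 / 1098104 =3.03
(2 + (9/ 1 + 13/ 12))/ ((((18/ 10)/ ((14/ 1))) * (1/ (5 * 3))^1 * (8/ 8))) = 25375/ 18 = 1409.72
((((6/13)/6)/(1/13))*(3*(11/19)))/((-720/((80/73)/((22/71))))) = -0.01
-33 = -33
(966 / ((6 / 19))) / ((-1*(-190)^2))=-0.08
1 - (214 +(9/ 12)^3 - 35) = -11419/ 64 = -178.42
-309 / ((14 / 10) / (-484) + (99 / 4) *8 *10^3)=-747780 / 479159993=-0.00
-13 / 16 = -0.81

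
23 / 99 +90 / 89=10957 / 8811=1.24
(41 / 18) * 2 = 41 / 9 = 4.56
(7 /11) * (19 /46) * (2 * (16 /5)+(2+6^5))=2046.10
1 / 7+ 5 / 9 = 44 / 63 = 0.70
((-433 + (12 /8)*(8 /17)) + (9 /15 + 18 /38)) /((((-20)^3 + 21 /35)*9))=696421 /116271279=0.01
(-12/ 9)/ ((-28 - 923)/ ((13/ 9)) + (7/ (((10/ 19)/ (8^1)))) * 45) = -52/ 161055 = -0.00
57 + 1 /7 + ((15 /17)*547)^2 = 471369775 /2023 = 233005.33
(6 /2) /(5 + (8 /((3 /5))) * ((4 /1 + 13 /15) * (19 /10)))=135 /5773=0.02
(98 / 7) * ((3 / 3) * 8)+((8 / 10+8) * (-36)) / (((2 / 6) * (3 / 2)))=-2608 / 5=-521.60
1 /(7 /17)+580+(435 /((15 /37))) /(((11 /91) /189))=129226536 /77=1678266.70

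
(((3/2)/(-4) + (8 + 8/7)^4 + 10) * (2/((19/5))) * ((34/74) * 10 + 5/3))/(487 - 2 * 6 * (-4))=93409810475/2167267452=43.10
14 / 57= 0.25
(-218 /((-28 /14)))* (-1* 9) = -981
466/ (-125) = -466/ 125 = -3.73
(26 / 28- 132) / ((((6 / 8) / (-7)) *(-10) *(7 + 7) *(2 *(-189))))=0.02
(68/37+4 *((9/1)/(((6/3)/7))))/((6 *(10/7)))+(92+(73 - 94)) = 19073/222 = 85.91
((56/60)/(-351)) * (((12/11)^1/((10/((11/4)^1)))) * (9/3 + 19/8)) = -301/70200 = -0.00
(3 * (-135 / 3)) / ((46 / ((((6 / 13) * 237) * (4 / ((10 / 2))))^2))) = -22473.38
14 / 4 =7 / 2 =3.50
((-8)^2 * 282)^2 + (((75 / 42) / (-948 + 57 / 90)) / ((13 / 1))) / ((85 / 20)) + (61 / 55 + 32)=787681356895435767 / 2418200785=325730337.11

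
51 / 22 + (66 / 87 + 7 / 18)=9950 / 2871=3.47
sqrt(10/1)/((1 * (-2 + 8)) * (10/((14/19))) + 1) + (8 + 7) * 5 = 7 * sqrt(10)/577 + 75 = 75.04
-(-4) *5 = 20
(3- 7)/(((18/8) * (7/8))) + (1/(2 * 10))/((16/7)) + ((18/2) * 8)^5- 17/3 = 39007939306361/20160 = 1934917624.32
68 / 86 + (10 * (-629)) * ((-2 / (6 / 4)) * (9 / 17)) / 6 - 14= 31252 / 43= 726.79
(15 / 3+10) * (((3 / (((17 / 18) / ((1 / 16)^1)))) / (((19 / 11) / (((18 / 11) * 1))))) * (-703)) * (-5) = 674325 / 68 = 9916.54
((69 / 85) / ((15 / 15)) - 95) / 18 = -5.23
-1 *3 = -3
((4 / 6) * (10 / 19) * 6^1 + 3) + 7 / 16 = 1685 / 304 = 5.54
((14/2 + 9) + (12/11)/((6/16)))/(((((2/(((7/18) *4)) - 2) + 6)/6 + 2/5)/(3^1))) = 131040/2959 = 44.29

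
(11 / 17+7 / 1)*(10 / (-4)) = -325 / 17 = -19.12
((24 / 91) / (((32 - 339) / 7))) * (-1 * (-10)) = -240 / 3991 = -0.06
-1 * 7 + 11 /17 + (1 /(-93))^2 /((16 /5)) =-14945387 /2352528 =-6.35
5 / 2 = 2.50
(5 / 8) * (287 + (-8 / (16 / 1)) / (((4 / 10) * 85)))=97575 / 544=179.37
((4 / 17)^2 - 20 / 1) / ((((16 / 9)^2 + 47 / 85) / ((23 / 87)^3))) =-1051958820 / 10600410571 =-0.10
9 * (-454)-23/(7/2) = -28648/7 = -4092.57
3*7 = 21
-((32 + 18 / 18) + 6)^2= -1521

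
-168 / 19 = -8.84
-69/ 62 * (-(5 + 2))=483/ 62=7.79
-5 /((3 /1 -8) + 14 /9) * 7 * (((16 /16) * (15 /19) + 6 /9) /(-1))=-8715 /589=-14.80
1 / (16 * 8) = 0.01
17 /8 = 2.12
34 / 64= 17 / 32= 0.53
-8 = -8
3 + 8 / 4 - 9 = -4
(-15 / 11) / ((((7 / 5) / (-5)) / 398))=149250 / 77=1938.31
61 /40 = 1.52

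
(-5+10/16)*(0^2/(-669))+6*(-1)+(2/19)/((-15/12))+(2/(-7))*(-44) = 6.49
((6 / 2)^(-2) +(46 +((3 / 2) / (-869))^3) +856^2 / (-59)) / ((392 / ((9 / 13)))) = -34492436550273145 / 1578449701436608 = -21.85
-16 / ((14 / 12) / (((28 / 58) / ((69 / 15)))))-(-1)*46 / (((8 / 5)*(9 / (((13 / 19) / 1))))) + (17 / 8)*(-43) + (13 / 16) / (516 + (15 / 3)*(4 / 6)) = -13561683071 / 149642784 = -90.63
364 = 364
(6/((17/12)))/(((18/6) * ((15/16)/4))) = 512/85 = 6.02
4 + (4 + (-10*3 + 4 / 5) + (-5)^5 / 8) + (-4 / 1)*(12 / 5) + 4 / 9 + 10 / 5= -150833 / 360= -418.98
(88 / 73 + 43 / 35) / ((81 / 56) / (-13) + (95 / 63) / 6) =17462952 / 1004845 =17.38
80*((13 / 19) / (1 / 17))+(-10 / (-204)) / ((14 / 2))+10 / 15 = 12632659 / 13566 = 931.20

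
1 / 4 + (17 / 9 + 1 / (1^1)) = 113 / 36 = 3.14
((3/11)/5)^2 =9/3025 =0.00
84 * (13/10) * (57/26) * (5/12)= 399/4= 99.75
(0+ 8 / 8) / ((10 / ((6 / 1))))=3 / 5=0.60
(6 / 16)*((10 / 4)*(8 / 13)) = 0.58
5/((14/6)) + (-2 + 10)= 71/7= 10.14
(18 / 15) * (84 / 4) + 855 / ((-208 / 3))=12.87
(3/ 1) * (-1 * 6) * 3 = -54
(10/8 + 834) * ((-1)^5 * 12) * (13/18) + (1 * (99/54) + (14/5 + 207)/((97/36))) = -3472181/485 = -7159.14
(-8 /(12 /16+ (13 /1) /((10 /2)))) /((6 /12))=-320 /67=-4.78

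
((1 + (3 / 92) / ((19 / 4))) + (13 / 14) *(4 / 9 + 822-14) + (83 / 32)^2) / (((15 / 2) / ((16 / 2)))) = 809.00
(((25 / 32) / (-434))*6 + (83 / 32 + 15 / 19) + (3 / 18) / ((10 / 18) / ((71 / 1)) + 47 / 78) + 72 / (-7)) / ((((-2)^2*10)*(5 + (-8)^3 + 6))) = 555274813 / 1675798627440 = 0.00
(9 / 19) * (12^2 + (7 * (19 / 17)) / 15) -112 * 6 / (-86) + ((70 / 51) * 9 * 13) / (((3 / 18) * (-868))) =161807262 / 2152795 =75.16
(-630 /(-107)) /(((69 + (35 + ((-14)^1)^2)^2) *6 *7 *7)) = 0.00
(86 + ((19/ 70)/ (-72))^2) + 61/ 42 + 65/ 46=51918459503/ 584236800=88.87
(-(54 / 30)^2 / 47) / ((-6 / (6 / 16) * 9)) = 9 / 18800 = 0.00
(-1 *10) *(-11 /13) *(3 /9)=110 /39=2.82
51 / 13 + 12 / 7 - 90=-7677 / 91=-84.36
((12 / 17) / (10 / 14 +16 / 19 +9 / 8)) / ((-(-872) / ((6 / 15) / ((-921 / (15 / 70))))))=-76 / 2704981605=-0.00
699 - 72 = 627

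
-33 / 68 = -0.49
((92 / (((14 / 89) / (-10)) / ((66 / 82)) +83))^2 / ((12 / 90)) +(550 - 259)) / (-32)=-55724704031823 / 5939631882496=-9.38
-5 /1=-5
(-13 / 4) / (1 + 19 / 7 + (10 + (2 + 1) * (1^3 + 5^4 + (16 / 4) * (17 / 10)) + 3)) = -455 / 268116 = -0.00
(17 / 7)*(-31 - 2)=-561 / 7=-80.14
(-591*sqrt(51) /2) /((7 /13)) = -7683*sqrt(51) /14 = -3919.11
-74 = -74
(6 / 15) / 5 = 2 / 25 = 0.08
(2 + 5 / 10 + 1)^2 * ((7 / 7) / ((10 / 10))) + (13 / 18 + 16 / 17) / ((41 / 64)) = 372529 / 25092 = 14.85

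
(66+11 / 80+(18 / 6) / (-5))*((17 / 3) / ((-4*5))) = -89131 / 4800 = -18.57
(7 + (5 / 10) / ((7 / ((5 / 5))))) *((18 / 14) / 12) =0.76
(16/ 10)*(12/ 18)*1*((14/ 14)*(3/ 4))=4/ 5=0.80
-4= -4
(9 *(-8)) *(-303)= 21816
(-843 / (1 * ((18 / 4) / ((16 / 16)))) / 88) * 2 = -281 / 66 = -4.26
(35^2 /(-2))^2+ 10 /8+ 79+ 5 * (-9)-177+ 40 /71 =53252139 /142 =375015.06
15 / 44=0.34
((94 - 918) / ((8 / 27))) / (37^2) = -2781 / 1369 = -2.03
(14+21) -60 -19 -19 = -63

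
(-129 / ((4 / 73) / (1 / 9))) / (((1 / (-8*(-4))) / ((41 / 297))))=-1029592 / 891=-1155.55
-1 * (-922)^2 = -850084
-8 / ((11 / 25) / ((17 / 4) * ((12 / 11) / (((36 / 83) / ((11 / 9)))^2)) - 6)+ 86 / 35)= -754803700 / 233179757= -3.24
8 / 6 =4 / 3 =1.33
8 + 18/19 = 170/19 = 8.95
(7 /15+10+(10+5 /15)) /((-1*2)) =-10.40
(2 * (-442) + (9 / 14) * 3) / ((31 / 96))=-2731.58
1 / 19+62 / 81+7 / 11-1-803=-13586294 / 16929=-802.55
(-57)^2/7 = 3249/7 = 464.14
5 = 5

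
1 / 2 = 0.50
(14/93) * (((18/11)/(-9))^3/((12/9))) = -28/41261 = -0.00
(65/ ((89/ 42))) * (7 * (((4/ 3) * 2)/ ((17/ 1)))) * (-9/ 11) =-458640/ 16643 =-27.56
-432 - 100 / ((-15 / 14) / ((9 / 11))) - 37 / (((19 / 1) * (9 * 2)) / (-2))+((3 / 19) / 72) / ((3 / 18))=-2674081 / 7524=-355.41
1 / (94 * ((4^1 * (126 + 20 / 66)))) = 33 / 1567168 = 0.00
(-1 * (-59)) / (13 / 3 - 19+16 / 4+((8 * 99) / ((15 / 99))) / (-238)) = -105315 / 58244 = -1.81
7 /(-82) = -7 /82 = -0.09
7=7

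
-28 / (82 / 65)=-910 / 41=-22.20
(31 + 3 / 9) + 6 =112 / 3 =37.33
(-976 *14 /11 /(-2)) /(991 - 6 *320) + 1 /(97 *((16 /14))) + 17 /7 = 98198355 /55509608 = 1.77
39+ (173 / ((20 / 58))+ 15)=5557 / 10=555.70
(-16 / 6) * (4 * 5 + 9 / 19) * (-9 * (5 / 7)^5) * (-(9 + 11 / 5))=-46680000 / 45619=-1023.26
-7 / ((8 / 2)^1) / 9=-7 / 36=-0.19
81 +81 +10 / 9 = 1468 / 9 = 163.11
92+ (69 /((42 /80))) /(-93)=90.59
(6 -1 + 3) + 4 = 12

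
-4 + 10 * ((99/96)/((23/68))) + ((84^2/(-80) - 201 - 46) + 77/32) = -1127201/3680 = -306.30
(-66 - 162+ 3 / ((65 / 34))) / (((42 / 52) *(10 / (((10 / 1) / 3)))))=-9812 / 105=-93.45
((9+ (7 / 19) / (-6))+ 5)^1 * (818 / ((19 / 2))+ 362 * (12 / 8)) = 8768.84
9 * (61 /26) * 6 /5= 1647 /65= 25.34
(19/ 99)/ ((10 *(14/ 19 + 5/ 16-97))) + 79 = 1140650857/ 14438655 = 79.00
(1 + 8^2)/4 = 65/4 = 16.25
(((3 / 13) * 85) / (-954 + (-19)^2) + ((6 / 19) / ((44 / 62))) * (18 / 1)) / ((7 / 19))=12851571 / 593593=21.65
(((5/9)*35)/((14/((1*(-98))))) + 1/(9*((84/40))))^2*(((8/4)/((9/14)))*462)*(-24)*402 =-62380738921600/243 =-256710859759.67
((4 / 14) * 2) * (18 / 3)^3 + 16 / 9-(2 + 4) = 7510 / 63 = 119.21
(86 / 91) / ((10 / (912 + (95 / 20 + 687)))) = 55169 / 364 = 151.56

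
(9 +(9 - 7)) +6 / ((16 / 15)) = 133 / 8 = 16.62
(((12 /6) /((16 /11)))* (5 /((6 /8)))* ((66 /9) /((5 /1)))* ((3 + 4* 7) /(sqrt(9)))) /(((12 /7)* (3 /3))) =26257 /324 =81.04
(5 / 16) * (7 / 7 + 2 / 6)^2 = 5 / 9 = 0.56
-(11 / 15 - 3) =34 / 15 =2.27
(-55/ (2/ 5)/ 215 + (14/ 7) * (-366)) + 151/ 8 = -245535/ 344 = -713.76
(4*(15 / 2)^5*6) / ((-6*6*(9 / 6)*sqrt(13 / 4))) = -84375*sqrt(13) / 52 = -5850.35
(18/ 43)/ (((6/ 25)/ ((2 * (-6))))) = -900/ 43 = -20.93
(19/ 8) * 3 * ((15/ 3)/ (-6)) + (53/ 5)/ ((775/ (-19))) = -384237/ 62000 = -6.20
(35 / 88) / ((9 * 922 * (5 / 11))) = 0.00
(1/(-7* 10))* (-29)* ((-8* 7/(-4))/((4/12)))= 87/5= 17.40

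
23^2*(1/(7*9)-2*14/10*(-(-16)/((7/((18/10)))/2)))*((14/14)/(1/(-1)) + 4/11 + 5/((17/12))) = -10378071707/294525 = -35236.64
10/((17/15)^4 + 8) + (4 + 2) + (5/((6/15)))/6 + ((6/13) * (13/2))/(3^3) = 9.23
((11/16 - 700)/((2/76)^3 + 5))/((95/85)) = -68666893/548722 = -125.14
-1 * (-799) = 799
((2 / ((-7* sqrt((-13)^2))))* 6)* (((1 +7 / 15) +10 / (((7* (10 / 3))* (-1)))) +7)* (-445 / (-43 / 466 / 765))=-107112411360 / 27391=-3910496.56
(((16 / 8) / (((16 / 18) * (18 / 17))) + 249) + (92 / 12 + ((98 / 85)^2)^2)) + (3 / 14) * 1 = 2286901580713 / 8769705000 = 260.77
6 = 6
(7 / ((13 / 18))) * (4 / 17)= 504 / 221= 2.28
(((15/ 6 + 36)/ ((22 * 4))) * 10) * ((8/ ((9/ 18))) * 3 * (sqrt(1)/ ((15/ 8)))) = 112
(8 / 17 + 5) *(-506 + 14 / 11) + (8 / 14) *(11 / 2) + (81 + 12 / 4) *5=-3060458 / 1309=-2338.01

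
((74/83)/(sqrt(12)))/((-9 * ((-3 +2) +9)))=-37 * sqrt(3)/17928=-0.00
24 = 24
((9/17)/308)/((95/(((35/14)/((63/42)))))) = 3/99484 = 0.00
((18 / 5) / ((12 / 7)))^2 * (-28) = -3087 / 25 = -123.48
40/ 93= 0.43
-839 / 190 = -4.42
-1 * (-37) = 37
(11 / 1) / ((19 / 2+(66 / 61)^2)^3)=4533792943768 / 500774256703531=0.01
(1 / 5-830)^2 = 17214201 / 25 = 688568.04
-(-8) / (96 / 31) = 31 / 12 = 2.58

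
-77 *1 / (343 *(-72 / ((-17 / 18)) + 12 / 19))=-0.00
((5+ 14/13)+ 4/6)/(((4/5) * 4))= 1315/624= 2.11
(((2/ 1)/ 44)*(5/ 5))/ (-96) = -1/ 2112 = -0.00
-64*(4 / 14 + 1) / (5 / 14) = -1152 / 5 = -230.40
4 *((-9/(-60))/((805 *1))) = 3/4025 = 0.00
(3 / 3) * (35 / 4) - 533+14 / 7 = -2089 / 4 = -522.25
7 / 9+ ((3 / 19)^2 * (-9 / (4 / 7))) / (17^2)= 2916109 / 3755844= 0.78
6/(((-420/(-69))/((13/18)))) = 299/420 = 0.71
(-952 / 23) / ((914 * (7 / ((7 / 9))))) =-476 / 94599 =-0.01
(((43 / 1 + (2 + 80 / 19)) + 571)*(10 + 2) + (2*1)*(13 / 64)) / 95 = 4525303 / 57760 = 78.35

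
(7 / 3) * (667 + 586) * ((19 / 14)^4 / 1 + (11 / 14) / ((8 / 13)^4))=31232815895 / 1204224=25936.05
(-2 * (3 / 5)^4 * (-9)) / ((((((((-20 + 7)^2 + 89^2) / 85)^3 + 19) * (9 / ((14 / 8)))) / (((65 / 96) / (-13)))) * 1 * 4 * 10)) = -34391 / 50203192640000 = -0.00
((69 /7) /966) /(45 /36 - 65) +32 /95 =15986 /47481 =0.34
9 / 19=0.47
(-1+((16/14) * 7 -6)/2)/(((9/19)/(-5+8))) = 0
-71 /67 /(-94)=0.01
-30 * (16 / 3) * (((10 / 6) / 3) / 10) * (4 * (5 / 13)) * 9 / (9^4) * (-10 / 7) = 16000 / 597051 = 0.03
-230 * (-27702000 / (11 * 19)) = 335340000 / 11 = 30485454.55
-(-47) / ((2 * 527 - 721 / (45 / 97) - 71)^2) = 95175 / 660592804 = 0.00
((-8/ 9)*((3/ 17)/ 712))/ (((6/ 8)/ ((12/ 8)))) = -2/ 4539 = -0.00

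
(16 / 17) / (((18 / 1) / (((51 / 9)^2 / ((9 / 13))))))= 1768 / 729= 2.43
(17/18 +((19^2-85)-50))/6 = 4085/108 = 37.82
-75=-75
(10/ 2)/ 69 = 5/ 69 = 0.07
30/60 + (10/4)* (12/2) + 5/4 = 16.75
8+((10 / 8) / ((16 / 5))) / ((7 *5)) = 3589 / 448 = 8.01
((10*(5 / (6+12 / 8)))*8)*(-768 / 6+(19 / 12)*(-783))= -218840 / 3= -72946.67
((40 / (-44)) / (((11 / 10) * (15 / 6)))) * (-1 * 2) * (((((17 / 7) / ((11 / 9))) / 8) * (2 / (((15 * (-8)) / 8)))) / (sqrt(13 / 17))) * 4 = -0.10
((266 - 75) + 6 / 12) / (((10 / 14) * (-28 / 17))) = -6511 / 40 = -162.78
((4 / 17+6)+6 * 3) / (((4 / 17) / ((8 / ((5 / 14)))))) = 11536 / 5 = 2307.20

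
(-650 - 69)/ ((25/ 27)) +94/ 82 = -794758/ 1025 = -775.37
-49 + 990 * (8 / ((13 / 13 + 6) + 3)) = 743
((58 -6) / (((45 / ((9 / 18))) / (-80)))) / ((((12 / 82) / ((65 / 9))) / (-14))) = 7760480 / 243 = 31936.13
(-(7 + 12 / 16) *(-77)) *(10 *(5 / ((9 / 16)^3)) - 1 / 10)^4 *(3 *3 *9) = 41932789833535443858176924147 / 139471376040000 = 300655166845914.23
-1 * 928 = -928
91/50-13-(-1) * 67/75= -1543/150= -10.29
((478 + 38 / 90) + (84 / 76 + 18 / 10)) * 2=164614 / 171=962.65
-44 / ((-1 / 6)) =264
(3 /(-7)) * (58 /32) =-87 /112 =-0.78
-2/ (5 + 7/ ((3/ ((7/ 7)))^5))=-243/ 611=-0.40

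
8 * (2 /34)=8 /17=0.47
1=1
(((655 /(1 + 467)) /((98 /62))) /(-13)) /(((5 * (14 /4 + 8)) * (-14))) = 4061 /47996676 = 0.00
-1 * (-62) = 62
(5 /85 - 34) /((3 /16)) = -9232 /51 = -181.02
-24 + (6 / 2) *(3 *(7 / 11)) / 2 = -21.14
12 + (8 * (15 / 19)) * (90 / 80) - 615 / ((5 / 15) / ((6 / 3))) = -69747 / 19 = -3670.89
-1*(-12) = 12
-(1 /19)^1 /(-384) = 1 /7296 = 0.00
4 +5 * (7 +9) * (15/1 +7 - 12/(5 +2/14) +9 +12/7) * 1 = 51124/21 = 2434.48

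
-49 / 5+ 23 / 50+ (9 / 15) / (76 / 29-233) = -1040299 / 111350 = -9.34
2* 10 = 20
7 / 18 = 0.39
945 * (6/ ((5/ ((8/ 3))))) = 3024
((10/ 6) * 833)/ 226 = 4165/ 678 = 6.14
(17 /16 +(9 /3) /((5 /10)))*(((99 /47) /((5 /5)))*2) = 11187 /376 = 29.75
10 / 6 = 5 / 3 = 1.67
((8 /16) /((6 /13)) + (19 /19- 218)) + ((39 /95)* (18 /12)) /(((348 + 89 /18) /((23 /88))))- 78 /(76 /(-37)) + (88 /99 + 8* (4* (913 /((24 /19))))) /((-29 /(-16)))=174433198075409 /13861991880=12583.56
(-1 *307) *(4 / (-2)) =614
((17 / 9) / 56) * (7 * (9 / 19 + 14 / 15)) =6817 / 20520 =0.33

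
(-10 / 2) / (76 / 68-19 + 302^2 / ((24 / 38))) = -255 / 7363811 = -0.00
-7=-7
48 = 48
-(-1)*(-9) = -9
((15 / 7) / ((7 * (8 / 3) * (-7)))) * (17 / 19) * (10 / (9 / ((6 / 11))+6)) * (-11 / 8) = 0.01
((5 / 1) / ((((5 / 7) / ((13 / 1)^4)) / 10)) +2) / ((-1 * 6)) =-333212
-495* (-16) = 7920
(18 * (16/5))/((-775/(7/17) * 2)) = -1008/65875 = -0.02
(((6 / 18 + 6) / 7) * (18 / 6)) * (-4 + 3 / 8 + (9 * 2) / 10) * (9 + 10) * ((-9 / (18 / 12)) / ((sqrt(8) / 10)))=79059 * sqrt(2) / 56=1996.54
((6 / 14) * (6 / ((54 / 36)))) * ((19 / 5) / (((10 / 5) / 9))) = 1026 / 35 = 29.31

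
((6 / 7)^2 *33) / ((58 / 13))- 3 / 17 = 127011 / 24157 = 5.26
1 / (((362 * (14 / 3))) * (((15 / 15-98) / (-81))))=0.00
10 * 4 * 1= 40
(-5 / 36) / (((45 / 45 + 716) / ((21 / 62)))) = -35 / 533448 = -0.00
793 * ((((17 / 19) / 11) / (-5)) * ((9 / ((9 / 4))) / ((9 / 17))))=-916708 / 9405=-97.47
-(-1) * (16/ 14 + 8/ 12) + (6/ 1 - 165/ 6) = -827/ 42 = -19.69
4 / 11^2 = 4 / 121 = 0.03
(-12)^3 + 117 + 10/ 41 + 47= -1563.76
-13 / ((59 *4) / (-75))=975 / 236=4.13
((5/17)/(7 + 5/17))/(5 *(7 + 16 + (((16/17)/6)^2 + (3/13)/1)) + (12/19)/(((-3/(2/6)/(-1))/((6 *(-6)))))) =3212235/9061759544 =0.00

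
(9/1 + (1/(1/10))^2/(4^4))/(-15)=-601/960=-0.63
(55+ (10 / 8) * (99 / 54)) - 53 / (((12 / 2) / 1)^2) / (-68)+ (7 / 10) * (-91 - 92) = -866429 / 12240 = -70.79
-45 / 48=-15 / 16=-0.94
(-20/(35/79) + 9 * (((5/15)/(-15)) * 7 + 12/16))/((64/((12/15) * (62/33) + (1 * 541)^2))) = -89679382341/492800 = -181979.27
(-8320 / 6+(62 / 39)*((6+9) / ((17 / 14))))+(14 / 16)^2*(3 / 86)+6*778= 12045843637 / 3649152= 3301.00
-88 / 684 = -22 / 171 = -0.13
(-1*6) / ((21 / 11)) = -22 / 7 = -3.14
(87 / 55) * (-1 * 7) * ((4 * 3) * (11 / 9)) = -812 / 5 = -162.40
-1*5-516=-521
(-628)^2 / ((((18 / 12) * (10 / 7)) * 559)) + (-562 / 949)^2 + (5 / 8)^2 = 329.98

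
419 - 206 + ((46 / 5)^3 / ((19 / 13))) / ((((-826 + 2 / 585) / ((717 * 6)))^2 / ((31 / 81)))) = 3981680980963539 / 693173352190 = 5744.13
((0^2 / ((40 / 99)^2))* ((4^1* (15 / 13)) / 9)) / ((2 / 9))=0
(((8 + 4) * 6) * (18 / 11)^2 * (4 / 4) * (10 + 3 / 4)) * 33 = 752328 / 11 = 68393.45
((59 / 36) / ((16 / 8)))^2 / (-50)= -3481 / 259200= -0.01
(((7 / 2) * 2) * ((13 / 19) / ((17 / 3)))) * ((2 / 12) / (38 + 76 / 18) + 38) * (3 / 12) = 463827 / 57760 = 8.03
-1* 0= 0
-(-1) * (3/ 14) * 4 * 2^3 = 6.86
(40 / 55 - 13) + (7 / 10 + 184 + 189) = 39757 / 110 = 361.43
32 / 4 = 8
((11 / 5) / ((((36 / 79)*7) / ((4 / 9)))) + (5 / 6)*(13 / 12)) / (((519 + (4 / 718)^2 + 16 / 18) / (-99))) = -38883011057 / 168849585800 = -0.23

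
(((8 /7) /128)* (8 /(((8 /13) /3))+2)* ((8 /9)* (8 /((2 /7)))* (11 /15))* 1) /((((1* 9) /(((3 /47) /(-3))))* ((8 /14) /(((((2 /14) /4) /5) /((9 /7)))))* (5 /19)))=-59983 /102789000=-0.00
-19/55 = -0.35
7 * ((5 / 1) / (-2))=-35 / 2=-17.50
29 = 29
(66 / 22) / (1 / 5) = 15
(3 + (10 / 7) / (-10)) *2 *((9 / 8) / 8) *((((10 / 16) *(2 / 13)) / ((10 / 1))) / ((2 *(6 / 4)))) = 0.00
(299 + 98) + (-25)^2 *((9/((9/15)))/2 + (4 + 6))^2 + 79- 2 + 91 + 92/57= 43769813/228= 191972.86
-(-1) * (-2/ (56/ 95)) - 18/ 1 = -599/ 28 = -21.39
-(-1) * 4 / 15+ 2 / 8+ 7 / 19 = 1009 / 1140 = 0.89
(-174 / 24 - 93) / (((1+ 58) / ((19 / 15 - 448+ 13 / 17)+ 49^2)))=-199911733 / 60180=-3321.90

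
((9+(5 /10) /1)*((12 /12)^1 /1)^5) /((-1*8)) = -19 /16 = -1.19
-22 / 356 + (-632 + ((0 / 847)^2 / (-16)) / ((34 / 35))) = -112507 / 178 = -632.06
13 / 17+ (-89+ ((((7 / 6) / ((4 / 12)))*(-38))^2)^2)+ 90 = 5319312287 / 17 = 312900722.76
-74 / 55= -1.35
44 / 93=0.47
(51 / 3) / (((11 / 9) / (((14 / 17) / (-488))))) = -63 / 2684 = -0.02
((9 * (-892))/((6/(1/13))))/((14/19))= -12711/91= -139.68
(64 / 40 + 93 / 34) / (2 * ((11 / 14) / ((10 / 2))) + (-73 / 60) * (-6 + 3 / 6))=5628 / 9095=0.62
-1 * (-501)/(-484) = -1.04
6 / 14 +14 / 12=1.60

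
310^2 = 96100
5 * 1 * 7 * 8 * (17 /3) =4760 /3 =1586.67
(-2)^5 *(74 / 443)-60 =-28948 / 443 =-65.35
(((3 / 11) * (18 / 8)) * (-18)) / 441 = -27 / 1078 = -0.03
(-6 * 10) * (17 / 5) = -204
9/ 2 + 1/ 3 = 29/ 6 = 4.83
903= 903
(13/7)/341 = 13/2387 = 0.01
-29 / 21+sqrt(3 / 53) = -29 / 21+sqrt(159) / 53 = -1.14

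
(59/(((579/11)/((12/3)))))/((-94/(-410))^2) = 109096900/1279011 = 85.30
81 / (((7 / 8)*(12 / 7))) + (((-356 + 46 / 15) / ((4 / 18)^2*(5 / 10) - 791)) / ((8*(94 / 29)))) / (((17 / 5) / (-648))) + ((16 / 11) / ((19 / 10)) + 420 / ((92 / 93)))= 476.05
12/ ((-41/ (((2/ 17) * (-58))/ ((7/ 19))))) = 26448/ 4879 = 5.42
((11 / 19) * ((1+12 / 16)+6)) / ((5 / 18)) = 16.15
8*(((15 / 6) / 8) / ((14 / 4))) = 5 / 7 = 0.71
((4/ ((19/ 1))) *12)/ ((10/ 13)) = 312/ 95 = 3.28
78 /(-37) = -78 /37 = -2.11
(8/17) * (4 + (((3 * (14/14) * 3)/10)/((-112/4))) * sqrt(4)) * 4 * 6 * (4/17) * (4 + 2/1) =634752/10115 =62.75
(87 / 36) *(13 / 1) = 377 / 12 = 31.42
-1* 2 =-2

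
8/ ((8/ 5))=5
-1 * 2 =-2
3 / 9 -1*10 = -9.67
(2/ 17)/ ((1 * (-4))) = -1/ 34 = -0.03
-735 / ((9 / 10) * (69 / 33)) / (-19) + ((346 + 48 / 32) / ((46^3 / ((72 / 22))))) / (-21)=4390898555 / 213603852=20.56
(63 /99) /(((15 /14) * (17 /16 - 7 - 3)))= -1568 /23595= -0.07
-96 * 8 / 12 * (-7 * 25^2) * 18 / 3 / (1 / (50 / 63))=4000000 / 3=1333333.33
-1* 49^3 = -117649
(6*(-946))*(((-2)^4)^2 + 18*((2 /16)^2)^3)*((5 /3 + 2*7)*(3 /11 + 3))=-610321727349 /8192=-74502163.98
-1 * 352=-352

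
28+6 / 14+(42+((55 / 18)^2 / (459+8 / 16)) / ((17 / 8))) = 623957959 / 8858241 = 70.44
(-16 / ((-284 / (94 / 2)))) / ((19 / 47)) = 8836 / 1349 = 6.55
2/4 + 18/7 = 43/14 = 3.07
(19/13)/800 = 19/10400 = 0.00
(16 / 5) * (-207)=-3312 / 5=-662.40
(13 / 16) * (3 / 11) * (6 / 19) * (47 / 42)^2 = 0.09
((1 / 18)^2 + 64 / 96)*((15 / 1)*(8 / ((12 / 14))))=7595 / 81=93.77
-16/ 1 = -16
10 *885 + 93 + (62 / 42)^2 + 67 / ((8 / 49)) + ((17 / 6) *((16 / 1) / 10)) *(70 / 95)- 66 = 3114606517 / 335160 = 9292.89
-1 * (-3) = 3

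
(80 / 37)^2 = 6400 / 1369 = 4.67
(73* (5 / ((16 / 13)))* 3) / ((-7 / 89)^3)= -10035233715 / 5488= -1828577.57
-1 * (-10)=10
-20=-20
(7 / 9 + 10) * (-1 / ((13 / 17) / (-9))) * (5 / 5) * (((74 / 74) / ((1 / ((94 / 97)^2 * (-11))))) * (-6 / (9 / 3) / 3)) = 3304664 / 3783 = 873.56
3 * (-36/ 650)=-54/ 325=-0.17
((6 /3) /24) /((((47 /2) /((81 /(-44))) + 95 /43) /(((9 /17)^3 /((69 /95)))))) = -26801685 /16618536932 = -0.00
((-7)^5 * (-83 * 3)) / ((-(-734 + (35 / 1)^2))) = -4184943 / 491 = -8523.31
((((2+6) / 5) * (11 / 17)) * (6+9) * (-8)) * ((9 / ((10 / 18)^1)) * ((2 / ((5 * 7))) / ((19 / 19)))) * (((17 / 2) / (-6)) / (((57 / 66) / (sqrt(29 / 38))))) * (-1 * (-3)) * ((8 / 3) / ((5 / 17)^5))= 599032.64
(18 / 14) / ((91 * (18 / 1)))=1 / 1274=0.00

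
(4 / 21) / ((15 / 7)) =4 / 45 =0.09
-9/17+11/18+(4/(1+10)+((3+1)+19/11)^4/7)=690624607/4480146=154.15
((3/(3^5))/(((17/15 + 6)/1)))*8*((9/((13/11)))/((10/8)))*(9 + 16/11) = 3680/4173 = 0.88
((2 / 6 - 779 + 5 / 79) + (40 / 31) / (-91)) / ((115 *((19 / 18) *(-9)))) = 1041131578 / 1460840745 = 0.71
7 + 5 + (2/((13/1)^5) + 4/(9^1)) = 41584834/3341637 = 12.44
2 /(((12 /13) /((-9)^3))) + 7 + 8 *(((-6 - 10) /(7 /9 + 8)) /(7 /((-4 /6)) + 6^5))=-1572.50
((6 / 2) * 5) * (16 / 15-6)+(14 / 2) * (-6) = -116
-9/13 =-0.69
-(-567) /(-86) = -567 /86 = -6.59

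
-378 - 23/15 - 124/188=-268036/705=-380.19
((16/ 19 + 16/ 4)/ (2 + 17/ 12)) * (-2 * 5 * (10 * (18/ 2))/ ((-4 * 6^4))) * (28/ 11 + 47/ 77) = 46575/ 59983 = 0.78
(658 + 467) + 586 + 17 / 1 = 1728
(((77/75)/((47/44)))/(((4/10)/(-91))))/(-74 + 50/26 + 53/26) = 4008004/1283805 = 3.12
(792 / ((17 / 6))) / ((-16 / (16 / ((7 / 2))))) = -9504 / 119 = -79.87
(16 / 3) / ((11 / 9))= 48 / 11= 4.36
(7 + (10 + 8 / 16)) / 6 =35 / 12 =2.92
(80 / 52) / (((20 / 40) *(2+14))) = 5 / 26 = 0.19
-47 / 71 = -0.66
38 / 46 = 19 / 23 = 0.83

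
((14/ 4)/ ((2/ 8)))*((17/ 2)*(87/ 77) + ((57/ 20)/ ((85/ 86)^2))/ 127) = 6801697647/ 50466625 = 134.78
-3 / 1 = -3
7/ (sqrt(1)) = 7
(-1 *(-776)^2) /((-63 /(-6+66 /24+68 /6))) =77263.32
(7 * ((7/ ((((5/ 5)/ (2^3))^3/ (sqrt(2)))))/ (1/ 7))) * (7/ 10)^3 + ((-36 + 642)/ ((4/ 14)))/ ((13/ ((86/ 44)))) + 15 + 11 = 98639/ 286 + 7529536 * sqrt(2)/ 125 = 85531.87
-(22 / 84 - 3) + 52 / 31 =5749 / 1302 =4.42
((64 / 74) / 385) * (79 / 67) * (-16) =-40448 / 954415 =-0.04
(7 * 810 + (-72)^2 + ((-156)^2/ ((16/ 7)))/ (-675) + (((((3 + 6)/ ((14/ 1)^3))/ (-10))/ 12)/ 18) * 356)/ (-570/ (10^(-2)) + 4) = -2974009249/ 15639702400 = -0.19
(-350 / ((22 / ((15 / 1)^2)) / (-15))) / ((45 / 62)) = 813750 / 11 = 73977.27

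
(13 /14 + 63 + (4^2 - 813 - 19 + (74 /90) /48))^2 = 129301028265721 /228614400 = 565585.67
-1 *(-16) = 16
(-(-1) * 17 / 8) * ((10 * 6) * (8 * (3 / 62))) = 1530 / 31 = 49.35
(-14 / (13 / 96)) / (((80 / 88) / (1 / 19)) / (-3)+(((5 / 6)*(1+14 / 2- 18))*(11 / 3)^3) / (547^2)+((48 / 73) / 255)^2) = 13795428577484030400 / 768461281356844543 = 17.95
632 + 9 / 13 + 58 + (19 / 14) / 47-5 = 5865659 / 8554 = 685.72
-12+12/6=-10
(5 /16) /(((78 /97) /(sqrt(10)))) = 1.23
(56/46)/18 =0.07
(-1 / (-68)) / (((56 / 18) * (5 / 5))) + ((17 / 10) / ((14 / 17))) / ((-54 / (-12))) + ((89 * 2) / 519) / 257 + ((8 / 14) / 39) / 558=2140758838481 / 4605586942320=0.46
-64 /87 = -0.74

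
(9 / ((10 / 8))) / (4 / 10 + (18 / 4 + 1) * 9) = 72 / 499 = 0.14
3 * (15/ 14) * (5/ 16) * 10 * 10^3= 140625/ 14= 10044.64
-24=-24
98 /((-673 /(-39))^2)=149058 /452929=0.33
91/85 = 1.07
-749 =-749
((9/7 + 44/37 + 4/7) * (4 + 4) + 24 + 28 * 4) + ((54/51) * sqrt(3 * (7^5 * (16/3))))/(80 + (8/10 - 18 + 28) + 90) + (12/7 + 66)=2205 * sqrt(7)/1921 + 59074/259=231.12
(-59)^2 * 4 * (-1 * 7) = -97468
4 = 4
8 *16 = 128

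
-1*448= -448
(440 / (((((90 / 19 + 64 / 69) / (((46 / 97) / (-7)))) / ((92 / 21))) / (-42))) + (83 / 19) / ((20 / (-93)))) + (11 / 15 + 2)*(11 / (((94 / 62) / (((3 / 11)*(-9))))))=861556880763 / 958028260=899.30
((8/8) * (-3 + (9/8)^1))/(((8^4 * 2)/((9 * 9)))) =-1215/65536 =-0.02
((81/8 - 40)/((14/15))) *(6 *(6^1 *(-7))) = 32265/4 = 8066.25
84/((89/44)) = 41.53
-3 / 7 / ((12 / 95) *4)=-0.85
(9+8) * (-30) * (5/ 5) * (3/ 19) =-1530/ 19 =-80.53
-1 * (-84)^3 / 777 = 28224 / 37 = 762.81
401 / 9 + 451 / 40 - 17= 13979 / 360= 38.83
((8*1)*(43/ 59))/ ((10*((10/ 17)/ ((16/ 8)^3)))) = 11696/ 1475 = 7.93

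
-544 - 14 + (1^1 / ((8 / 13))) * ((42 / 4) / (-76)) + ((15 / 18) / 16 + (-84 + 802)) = 583051 / 3648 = 159.83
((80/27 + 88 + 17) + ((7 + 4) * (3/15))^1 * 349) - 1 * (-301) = 158863/135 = 1176.76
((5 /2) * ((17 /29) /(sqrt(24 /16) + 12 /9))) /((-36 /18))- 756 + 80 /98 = -1078114 /1421 + 153 * sqrt(6) /116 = -755.47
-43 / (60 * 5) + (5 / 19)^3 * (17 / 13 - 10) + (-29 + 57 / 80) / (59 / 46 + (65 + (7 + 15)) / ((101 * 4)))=-57609236291 / 3002698725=-19.19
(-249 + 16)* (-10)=2330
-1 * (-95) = 95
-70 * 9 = -630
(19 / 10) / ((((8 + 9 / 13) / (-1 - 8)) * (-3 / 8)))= 2964 / 565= 5.25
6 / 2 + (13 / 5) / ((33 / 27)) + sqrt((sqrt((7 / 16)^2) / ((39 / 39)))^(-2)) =7.41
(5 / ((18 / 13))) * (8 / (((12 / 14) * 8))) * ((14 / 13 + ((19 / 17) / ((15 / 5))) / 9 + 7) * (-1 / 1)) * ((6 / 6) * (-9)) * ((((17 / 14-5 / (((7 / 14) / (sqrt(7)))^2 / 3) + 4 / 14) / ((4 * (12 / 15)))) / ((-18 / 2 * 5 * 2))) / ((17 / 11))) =289077635 / 998784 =289.43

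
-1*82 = -82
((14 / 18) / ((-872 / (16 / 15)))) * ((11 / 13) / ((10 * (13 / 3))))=-77 / 4144725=-0.00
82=82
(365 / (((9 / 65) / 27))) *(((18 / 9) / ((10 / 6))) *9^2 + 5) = 7274085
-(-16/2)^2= -64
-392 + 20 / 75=-5876 / 15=-391.73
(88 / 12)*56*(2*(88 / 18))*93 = 3360896 / 9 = 373432.89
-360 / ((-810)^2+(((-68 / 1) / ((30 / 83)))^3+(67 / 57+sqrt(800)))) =29606512500000 * sqrt(2) / 148166732768536099880569+8885977946522145000 / 148166732768536099880569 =0.00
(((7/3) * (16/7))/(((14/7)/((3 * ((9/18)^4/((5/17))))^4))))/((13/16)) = 2255067/4160000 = 0.54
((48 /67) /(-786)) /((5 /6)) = -48 /43885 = -0.00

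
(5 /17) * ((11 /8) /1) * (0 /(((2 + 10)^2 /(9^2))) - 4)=-55 /34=-1.62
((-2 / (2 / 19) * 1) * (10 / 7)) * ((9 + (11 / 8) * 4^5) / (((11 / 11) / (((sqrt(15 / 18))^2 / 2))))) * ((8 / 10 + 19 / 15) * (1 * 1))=-4173065 / 126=-33119.56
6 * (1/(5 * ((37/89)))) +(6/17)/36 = 54653/18870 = 2.90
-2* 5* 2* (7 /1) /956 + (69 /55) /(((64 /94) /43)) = 33266711 /420640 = 79.09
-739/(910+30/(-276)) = -0.81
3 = 3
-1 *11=-11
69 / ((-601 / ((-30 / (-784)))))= -1035 / 235592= -0.00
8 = 8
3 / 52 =0.06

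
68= 68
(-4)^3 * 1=-64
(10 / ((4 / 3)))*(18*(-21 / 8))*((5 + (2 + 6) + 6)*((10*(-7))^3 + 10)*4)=9237578175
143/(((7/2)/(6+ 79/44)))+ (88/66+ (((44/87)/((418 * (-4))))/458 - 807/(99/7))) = 4376644783/16655628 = 262.77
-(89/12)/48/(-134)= 89/77184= 0.00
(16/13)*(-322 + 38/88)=-56596/143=-395.78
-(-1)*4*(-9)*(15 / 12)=-45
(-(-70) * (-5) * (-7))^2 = 6002500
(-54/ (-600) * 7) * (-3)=-189/ 100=-1.89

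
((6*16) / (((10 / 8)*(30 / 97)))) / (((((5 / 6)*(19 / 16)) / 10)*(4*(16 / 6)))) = 111744 / 475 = 235.25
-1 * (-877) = 877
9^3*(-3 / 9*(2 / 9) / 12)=-9 / 2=-4.50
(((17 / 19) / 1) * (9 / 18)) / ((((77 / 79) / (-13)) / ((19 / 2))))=-17459 / 308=-56.69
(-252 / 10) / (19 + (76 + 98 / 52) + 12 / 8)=-0.26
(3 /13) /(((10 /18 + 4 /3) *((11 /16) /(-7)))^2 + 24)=3048192 /317466565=0.01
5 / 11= 0.45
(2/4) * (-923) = -923/2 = -461.50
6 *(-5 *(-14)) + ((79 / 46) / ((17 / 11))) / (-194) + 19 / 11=703763853 / 1668788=421.72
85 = 85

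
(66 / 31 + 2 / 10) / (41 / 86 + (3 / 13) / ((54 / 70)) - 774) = -3632382 / 1205928055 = -0.00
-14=-14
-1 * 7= -7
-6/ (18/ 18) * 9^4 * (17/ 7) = -669222/ 7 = -95603.14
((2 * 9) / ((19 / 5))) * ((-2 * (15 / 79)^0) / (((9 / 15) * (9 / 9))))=-300 / 19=-15.79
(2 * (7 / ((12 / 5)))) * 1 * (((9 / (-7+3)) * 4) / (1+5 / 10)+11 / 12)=-2135 / 72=-29.65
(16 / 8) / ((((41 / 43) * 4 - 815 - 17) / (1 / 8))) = -43 / 142448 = -0.00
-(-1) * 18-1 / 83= 1493 / 83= 17.99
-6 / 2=-3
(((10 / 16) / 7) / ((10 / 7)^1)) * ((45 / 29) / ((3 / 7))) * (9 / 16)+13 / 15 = 110687 / 111360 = 0.99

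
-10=-10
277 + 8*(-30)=37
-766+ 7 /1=-759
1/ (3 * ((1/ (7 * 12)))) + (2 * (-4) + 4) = 24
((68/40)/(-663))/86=-1/33540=-0.00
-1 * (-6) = 6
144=144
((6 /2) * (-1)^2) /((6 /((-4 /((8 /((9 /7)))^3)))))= -729 /87808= -0.01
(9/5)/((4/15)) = 27/4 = 6.75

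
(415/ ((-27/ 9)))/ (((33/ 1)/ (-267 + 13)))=1064.75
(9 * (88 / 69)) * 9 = 2376 / 23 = 103.30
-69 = -69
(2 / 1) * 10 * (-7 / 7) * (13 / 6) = -130 / 3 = -43.33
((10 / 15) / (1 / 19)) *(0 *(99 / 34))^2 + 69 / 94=69 / 94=0.73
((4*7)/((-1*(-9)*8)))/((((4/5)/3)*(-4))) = -35/96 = -0.36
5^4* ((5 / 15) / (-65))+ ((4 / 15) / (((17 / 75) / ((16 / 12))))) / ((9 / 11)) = -7685 / 5967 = -1.29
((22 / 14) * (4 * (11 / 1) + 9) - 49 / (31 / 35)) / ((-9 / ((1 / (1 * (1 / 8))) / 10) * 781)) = -24272 / 7626465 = -0.00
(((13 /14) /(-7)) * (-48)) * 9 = 57.31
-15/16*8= -7.50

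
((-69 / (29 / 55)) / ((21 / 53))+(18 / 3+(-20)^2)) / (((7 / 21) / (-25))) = -1152975 / 203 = -5679.68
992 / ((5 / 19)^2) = 358112 / 25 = 14324.48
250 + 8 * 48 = 634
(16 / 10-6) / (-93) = 22 / 465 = 0.05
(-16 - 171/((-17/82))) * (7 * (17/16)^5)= 4019448125/524288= 7666.49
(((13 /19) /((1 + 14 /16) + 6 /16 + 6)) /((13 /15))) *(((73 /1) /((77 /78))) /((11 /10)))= 1138800 /177023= 6.43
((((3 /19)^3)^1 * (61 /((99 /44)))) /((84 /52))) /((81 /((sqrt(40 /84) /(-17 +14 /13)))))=-41236 * sqrt(210) /16905713391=-0.00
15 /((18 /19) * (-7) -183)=-95 /1201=-0.08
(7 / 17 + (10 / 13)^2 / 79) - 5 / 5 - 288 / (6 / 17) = -185336882 / 226967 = -816.58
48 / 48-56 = -55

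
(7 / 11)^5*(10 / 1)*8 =1344560 / 161051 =8.35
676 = 676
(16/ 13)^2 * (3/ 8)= 96/ 169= 0.57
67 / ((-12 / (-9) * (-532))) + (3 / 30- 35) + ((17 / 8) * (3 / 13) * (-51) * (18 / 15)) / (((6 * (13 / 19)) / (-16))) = 29480327 / 359632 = 81.97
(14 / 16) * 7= 49 / 8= 6.12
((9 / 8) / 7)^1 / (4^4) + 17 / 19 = 243883 / 272384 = 0.90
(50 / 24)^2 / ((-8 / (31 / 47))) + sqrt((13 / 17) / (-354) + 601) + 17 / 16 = 38153 / 54144 + sqrt(21765932490) / 6018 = 25.22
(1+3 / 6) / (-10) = -3 / 20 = -0.15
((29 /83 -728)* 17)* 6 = -6160290 /83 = -74220.36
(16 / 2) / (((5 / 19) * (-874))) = -4 / 115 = -0.03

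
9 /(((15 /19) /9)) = 513 /5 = 102.60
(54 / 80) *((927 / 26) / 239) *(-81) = -2027349 / 248560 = -8.16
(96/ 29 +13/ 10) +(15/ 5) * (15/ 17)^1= 35779/ 4930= 7.26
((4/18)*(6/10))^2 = 4/225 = 0.02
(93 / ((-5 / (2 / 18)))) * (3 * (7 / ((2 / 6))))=-651 / 5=-130.20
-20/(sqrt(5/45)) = -60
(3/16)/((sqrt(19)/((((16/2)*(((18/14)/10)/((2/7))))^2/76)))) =243*sqrt(19)/144400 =0.01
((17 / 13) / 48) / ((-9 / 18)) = -17 / 312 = -0.05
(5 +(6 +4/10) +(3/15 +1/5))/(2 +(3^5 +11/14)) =826/17205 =0.05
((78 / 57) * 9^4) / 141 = 56862 / 893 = 63.68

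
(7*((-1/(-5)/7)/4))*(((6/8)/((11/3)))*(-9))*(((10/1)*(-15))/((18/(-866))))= -58455/88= -664.26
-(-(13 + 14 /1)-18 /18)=28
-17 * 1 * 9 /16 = -153 /16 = -9.56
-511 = -511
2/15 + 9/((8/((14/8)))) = 1009/480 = 2.10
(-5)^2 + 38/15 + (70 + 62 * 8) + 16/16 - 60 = 8018/15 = 534.53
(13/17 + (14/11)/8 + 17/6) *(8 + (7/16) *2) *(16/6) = 598601/6732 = 88.92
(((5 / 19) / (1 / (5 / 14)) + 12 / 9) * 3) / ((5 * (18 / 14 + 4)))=1139 / 7030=0.16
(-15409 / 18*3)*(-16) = 123272 / 3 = 41090.67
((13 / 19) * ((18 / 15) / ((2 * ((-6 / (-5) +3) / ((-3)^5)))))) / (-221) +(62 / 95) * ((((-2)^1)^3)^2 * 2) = 945599 / 11305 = 83.64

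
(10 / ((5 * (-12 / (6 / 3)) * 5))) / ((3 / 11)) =-0.24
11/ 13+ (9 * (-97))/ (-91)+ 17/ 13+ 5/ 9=10076/ 819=12.30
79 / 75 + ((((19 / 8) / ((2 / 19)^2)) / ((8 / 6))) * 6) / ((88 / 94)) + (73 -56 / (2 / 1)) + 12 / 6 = 1078.36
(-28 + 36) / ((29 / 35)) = 280 / 29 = 9.66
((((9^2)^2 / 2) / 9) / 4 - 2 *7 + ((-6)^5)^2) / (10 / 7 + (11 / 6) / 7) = 10158330525 / 284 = 35768769.45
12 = 12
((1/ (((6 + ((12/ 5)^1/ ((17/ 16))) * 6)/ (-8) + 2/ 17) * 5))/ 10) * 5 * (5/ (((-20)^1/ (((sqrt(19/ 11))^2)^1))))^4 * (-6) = 6646371/ 741185984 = 0.01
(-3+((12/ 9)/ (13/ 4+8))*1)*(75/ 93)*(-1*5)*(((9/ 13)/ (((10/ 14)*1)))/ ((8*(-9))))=-13615/ 87048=-0.16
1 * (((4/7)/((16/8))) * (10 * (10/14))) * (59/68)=1475/833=1.77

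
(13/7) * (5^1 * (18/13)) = 90/7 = 12.86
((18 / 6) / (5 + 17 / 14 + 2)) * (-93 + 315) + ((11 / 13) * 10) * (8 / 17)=2161804 / 25415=85.06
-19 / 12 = -1.58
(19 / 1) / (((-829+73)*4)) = -19 / 3024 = -0.01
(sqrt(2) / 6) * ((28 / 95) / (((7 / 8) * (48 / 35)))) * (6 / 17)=14 * sqrt(2) / 969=0.02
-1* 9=-9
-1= -1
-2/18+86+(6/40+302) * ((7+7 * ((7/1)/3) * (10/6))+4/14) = 2207617/210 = 10512.46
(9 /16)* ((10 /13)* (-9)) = -405 /104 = -3.89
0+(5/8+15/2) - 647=-5111/8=-638.88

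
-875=-875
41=41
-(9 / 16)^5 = -59049 / 1048576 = -0.06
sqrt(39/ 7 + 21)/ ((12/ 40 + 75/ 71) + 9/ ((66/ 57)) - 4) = 3905 * sqrt(1302)/ 140203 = 1.01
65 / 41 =1.59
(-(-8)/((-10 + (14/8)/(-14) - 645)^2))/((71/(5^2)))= 12800/1950233751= 0.00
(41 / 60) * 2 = 41 / 30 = 1.37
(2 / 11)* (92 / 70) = 92 / 385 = 0.24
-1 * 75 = -75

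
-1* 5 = -5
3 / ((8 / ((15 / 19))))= 45 / 152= 0.30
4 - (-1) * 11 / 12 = 59 / 12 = 4.92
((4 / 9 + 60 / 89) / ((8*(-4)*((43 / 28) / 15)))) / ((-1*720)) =49 / 103329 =0.00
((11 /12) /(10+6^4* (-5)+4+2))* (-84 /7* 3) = 33 /6464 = 0.01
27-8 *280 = -2213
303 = 303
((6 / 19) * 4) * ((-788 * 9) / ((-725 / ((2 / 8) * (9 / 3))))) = 127656 / 13775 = 9.27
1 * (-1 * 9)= -9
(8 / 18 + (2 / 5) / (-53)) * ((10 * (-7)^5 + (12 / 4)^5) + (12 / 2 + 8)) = -174861146 / 2385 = -73317.04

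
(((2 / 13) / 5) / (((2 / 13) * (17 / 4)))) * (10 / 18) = 0.03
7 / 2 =3.50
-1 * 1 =-1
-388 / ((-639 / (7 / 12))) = 679 / 1917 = 0.35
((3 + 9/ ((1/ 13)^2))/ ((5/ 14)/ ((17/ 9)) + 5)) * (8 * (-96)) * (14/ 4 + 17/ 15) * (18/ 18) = -6453371904/ 6175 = -1045080.47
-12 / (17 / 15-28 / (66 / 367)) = 660 / 8501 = 0.08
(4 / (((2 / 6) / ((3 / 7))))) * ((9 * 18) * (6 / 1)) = 34992 / 7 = 4998.86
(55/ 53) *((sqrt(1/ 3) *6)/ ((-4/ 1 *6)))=-55 *sqrt(3)/ 636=-0.15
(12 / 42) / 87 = 2 / 609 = 0.00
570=570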